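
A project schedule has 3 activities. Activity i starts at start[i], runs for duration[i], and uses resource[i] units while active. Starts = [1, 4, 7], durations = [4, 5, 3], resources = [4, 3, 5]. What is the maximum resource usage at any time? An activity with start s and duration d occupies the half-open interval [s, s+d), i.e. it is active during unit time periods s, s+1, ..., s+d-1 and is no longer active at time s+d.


Each activity i is active on [start_i, start_i + duration_i).
Compute total resource usage per time slot:
  t=0: active resources = [], total = 0
  t=1: active resources = [4], total = 4
  t=2: active resources = [4], total = 4
  t=3: active resources = [4], total = 4
  t=4: active resources = [4, 3], total = 7
  t=5: active resources = [3], total = 3
  t=6: active resources = [3], total = 3
  t=7: active resources = [3, 5], total = 8
  t=8: active resources = [3, 5], total = 8
  t=9: active resources = [5], total = 5
Peak resource demand = 8

8


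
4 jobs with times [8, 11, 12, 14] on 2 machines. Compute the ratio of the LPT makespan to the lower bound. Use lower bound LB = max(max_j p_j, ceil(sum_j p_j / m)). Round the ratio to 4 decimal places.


LPT order: [14, 12, 11, 8]
Machine loads after assignment: [22, 23]
LPT makespan = 23
Lower bound = max(max_job, ceil(total/2)) = max(14, 23) = 23
Ratio = 23 / 23 = 1.0

1.0


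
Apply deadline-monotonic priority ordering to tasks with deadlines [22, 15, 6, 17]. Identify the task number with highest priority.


Sort tasks by relative deadline (ascending):
  Task 3: deadline = 6
  Task 2: deadline = 15
  Task 4: deadline = 17
  Task 1: deadline = 22
Priority order (highest first): [3, 2, 4, 1]
Highest priority task = 3

3


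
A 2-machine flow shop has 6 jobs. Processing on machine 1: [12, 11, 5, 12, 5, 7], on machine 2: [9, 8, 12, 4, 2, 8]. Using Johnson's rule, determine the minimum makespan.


Apply Johnson's rule:
  Group 1 (a <= b): [(3, 5, 12), (6, 7, 8)]
  Group 2 (a > b): [(1, 12, 9), (2, 11, 8), (4, 12, 4), (5, 5, 2)]
Optimal job order: [3, 6, 1, 2, 4, 5]
Schedule:
  Job 3: M1 done at 5, M2 done at 17
  Job 6: M1 done at 12, M2 done at 25
  Job 1: M1 done at 24, M2 done at 34
  Job 2: M1 done at 35, M2 done at 43
  Job 4: M1 done at 47, M2 done at 51
  Job 5: M1 done at 52, M2 done at 54
Makespan = 54

54


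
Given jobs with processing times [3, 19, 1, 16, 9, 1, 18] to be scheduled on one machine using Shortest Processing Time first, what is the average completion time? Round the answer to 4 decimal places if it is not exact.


Sort jobs by processing time (SPT order): [1, 1, 3, 9, 16, 18, 19]
Compute completion times sequentially:
  Job 1: processing = 1, completes at 1
  Job 2: processing = 1, completes at 2
  Job 3: processing = 3, completes at 5
  Job 4: processing = 9, completes at 14
  Job 5: processing = 16, completes at 30
  Job 6: processing = 18, completes at 48
  Job 7: processing = 19, completes at 67
Sum of completion times = 167
Average completion time = 167/7 = 23.8571

23.8571


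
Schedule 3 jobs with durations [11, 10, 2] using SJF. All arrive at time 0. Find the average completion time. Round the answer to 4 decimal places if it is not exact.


SJF order (ascending): [2, 10, 11]
Completion times:
  Job 1: burst=2, C=2
  Job 2: burst=10, C=12
  Job 3: burst=11, C=23
Average completion = 37/3 = 12.3333

12.3333


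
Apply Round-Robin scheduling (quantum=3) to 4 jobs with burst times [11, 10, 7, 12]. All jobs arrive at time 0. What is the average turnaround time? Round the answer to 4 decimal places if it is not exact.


Time quantum = 3
Execution trace:
  J1 runs 3 units, time = 3
  J2 runs 3 units, time = 6
  J3 runs 3 units, time = 9
  J4 runs 3 units, time = 12
  J1 runs 3 units, time = 15
  J2 runs 3 units, time = 18
  J3 runs 3 units, time = 21
  J4 runs 3 units, time = 24
  J1 runs 3 units, time = 27
  J2 runs 3 units, time = 30
  J3 runs 1 units, time = 31
  J4 runs 3 units, time = 34
  J1 runs 2 units, time = 36
  J2 runs 1 units, time = 37
  J4 runs 3 units, time = 40
Finish times: [36, 37, 31, 40]
Average turnaround = 144/4 = 36.0

36.0


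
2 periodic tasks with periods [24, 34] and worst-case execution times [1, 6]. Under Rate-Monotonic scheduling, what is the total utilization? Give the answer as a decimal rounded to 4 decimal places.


Compute individual utilizations (exact fractions):
  Task 1: C/T = 1/24 (approx. 0.0417)
  Task 2: C/T = 6/34 = 3/17 (approx. 0.1765)
Total utilization U = 1/24 + 3/17 = 89/408
Rounded to 4 decimal places: U = 0.2181
RM (Liu & Layland) bound for 2 tasks = 0.828427; compare with U = 89/408 (approx. 0.218137)
U <= bound, so schedulable by RM sufficient condition.

0.2181


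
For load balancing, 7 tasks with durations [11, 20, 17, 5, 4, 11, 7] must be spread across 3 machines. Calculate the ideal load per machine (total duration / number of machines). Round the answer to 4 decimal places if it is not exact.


Total processing time = 11 + 20 + 17 + 5 + 4 + 11 + 7 = 75
Number of machines = 3
Ideal balanced load = 75 / 3 = 25.0

25.0


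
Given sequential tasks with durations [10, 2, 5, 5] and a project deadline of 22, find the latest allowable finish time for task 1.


LF(activity 1) = deadline - sum of successor durations
Successors: activities 2 through 4 with durations [2, 5, 5]
Sum of successor durations = 12
LF = 22 - 12 = 10

10


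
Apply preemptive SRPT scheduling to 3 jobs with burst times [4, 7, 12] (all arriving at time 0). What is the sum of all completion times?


Since all jobs arrive at t=0, SRPT equals SPT ordering.
SPT order: [4, 7, 12]
Completion times:
  Job 1: p=4, C=4
  Job 2: p=7, C=11
  Job 3: p=12, C=23
Total completion time = 4 + 11 + 23 = 38

38


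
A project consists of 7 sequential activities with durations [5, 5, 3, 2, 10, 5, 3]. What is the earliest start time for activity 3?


Activity 3 starts after activities 1 through 2 complete.
Predecessor durations: [5, 5]
ES = 5 + 5 = 10

10


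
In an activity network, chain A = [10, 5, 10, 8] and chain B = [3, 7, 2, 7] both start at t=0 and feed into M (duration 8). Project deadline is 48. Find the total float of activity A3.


Forward pass: ES(A3) = sum of predecessors on chain A = 15
EF = ES + duration = 15 + 10 = 25
Backward pass: LF(M) = deadline = 48; LS(M) = 48 - 8 = 40
LF(A3) = LS(M) - sum(successors on chain A) = 40 - 8 = 32
LS = LF - duration = 32 - 10 = 22
Total float = LS - ES = 22 - 15 = 7

7


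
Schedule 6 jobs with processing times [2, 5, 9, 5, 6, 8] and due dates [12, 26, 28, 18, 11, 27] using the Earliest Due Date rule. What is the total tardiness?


Sort by due date (EDD order): [(6, 11), (2, 12), (5, 18), (5, 26), (8, 27), (9, 28)]
Compute completion times and tardiness:
  Job 1: p=6, d=11, C=6, tardiness=max(0,6-11)=0
  Job 2: p=2, d=12, C=8, tardiness=max(0,8-12)=0
  Job 3: p=5, d=18, C=13, tardiness=max(0,13-18)=0
  Job 4: p=5, d=26, C=18, tardiness=max(0,18-26)=0
  Job 5: p=8, d=27, C=26, tardiness=max(0,26-27)=0
  Job 6: p=9, d=28, C=35, tardiness=max(0,35-28)=7
Total tardiness = 7

7


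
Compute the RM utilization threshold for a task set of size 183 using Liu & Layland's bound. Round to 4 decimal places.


Compute 2^(1/183) = 1.0037948719
Subtract 1: 1.0037948719 - 1 = 0.0037948719
Multiply by n: 183 * 0.0037948719 = 0.6944615577
Round to 4 dp: 0.6945

0.6945


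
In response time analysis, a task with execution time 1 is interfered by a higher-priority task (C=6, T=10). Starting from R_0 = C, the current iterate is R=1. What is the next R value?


R_next = C + ceil(R_prev / T_hp) * C_hp
ceil(1 / 10) = ceil(0.1) = 1
Interference = 1 * 6 = 6
R_next = 1 + 6 = 7

7


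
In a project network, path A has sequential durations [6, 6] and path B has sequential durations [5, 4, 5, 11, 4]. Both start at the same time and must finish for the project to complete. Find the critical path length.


Path A total = 6 + 6 = 12
Path B total = 5 + 4 + 5 + 11 + 4 = 29
Critical path = longest path = max(12, 29) = 29

29


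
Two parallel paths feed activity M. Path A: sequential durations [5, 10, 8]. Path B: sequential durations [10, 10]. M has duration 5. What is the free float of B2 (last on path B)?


ES(B2) = sum of predecessors on chain B = 10
EF(B2) = ES + duration = 10 + 10 = 20
Successor of B2 is M. ES(M) = max(sum(A), sum(B)) = max(23, 20) = 23
Free float = ES(successor) - EF(current) = 23 - 20 = 3

3


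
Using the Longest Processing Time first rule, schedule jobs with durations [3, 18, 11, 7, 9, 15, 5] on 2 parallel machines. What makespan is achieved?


Sort jobs in decreasing order (LPT): [18, 15, 11, 9, 7, 5, 3]
Assign each job to the least loaded machine:
  Machine 1: jobs [18, 9, 5, 3], load = 35
  Machine 2: jobs [15, 11, 7], load = 33
Makespan = max load = 35

35


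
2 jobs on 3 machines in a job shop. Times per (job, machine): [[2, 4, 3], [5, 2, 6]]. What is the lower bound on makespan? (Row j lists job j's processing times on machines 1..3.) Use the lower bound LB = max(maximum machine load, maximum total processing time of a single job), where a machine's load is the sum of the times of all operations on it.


Machine loads:
  Machine 1: 2 + 5 = 7
  Machine 2: 4 + 2 = 6
  Machine 3: 3 + 6 = 9
Max machine load = 9
Job totals:
  Job 1: 9
  Job 2: 13
Max job total = 13
Lower bound = max(9, 13) = 13

13


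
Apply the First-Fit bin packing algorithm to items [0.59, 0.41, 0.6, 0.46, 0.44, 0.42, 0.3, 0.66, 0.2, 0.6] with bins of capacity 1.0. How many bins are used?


Place items sequentially using First-Fit:
  Item 0.59 -> new Bin 1
  Item 0.41 -> Bin 1 (now 1.0)
  Item 0.6 -> new Bin 2
  Item 0.46 -> new Bin 3
  Item 0.44 -> Bin 3 (now 0.9)
  Item 0.42 -> new Bin 4
  Item 0.3 -> Bin 2 (now 0.9)
  Item 0.66 -> new Bin 5
  Item 0.2 -> Bin 4 (now 0.62)
  Item 0.6 -> new Bin 6
Total bins used = 6

6


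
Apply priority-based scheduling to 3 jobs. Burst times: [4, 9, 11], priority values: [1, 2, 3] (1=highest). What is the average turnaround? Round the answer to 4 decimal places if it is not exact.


Sort by priority (ascending = highest first):
Order: [(1, 4), (2, 9), (3, 11)]
Completion times:
  Priority 1, burst=4, C=4
  Priority 2, burst=9, C=13
  Priority 3, burst=11, C=24
Average turnaround = 41/3 = 13.6667

13.6667


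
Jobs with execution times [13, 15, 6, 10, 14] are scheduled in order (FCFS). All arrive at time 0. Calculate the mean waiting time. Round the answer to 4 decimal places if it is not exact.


FCFS order (as given): [13, 15, 6, 10, 14]
Waiting times:
  Job 1: wait = 0
  Job 2: wait = 13
  Job 3: wait = 28
  Job 4: wait = 34
  Job 5: wait = 44
Sum of waiting times = 119
Average waiting time = 119/5 = 23.8

23.8


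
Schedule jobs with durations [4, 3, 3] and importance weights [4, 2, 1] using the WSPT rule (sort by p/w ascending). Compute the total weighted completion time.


Compute p/w ratios and sort ascending (WSPT): [(4, 4), (3, 2), (3, 1)]
Compute weighted completion times:
  Job (p=4,w=4): C=4, w*C=4*4=16
  Job (p=3,w=2): C=7, w*C=2*7=14
  Job (p=3,w=1): C=10, w*C=1*10=10
Total weighted completion time = 40

40


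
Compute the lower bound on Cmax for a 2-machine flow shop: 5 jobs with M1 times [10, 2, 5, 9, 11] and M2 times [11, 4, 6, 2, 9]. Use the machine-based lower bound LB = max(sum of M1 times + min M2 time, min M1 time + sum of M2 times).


LB1 = sum(M1 times) + min(M2 times) = 37 + 2 = 39
LB2 = min(M1 times) + sum(M2 times) = 2 + 32 = 34
Lower bound = max(LB1, LB2) = max(39, 34) = 39

39


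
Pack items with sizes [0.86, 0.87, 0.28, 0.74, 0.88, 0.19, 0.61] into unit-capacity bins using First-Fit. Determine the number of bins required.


Place items sequentially using First-Fit:
  Item 0.86 -> new Bin 1
  Item 0.87 -> new Bin 2
  Item 0.28 -> new Bin 3
  Item 0.74 -> new Bin 4
  Item 0.88 -> new Bin 5
  Item 0.19 -> Bin 3 (now 0.47)
  Item 0.61 -> new Bin 6
Total bins used = 6

6


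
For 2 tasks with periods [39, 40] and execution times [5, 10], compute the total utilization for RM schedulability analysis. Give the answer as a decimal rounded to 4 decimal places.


Compute individual utilizations (exact fractions):
  Task 1: C/T = 5/39 (approx. 0.1282)
  Task 2: C/T = 10/40 = 1/4 (approx. 0.25)
Total utilization U = 5/39 + 1/4 = 59/156
Rounded to 4 decimal places: U = 0.3782
RM (Liu & Layland) bound for 2 tasks = 0.828427; compare with U = 59/156 (approx. 0.378205)
U <= bound, so schedulable by RM sufficient condition.

0.3782


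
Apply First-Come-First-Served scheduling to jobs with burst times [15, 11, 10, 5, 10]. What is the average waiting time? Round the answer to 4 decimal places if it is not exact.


FCFS order (as given): [15, 11, 10, 5, 10]
Waiting times:
  Job 1: wait = 0
  Job 2: wait = 15
  Job 3: wait = 26
  Job 4: wait = 36
  Job 5: wait = 41
Sum of waiting times = 118
Average waiting time = 118/5 = 23.6

23.6


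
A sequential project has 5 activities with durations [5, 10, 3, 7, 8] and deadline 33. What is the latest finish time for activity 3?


LF(activity 3) = deadline - sum of successor durations
Successors: activities 4 through 5 with durations [7, 8]
Sum of successor durations = 15
LF = 33 - 15 = 18

18


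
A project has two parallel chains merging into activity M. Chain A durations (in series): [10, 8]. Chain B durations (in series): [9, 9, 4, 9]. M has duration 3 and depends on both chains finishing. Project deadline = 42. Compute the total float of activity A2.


Forward pass: ES(A2) = sum of predecessors on chain A = 10
EF = ES + duration = 10 + 8 = 18
Backward pass: LF(M) = deadline = 42; LS(M) = 42 - 3 = 39
LF(A2) = LS(M) - sum(successors on chain A) = 39 - 0 = 39
LS = LF - duration = 39 - 8 = 31
Total float = LS - ES = 31 - 10 = 21

21


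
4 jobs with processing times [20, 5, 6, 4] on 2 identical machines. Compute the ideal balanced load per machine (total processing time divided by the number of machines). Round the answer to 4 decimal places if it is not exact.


Total processing time = 20 + 5 + 6 + 4 = 35
Number of machines = 2
Ideal balanced load = 35 / 2 = 17.5

17.5


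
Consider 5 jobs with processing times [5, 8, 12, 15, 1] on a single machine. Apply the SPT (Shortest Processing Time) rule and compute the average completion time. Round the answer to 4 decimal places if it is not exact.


Sort jobs by processing time (SPT order): [1, 5, 8, 12, 15]
Compute completion times sequentially:
  Job 1: processing = 1, completes at 1
  Job 2: processing = 5, completes at 6
  Job 3: processing = 8, completes at 14
  Job 4: processing = 12, completes at 26
  Job 5: processing = 15, completes at 41
Sum of completion times = 88
Average completion time = 88/5 = 17.6

17.6


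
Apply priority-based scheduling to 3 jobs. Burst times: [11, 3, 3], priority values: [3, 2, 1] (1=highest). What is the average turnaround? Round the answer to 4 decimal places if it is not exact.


Sort by priority (ascending = highest first):
Order: [(1, 3), (2, 3), (3, 11)]
Completion times:
  Priority 1, burst=3, C=3
  Priority 2, burst=3, C=6
  Priority 3, burst=11, C=17
Average turnaround = 26/3 = 8.6667

8.6667


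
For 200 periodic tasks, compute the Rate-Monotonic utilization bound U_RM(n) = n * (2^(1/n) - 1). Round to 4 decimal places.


Compute 2^(1/200) = 1.0034717485
Subtract 1: 1.0034717485 - 1 = 0.0034717485
Multiply by n: 200 * 0.0034717485 = 0.6943497000
Round to 4 dp: 0.6943

0.6943


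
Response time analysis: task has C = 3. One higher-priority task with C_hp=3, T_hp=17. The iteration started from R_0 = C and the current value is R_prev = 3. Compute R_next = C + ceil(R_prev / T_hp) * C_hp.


R_next = C + ceil(R_prev / T_hp) * C_hp
ceil(3 / 17) = ceil(0.1765) = 1
Interference = 1 * 3 = 3
R_next = 3 + 3 = 6

6


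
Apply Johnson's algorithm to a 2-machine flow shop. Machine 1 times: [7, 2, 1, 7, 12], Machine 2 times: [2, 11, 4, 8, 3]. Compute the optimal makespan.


Apply Johnson's rule:
  Group 1 (a <= b): [(3, 1, 4), (2, 2, 11), (4, 7, 8)]
  Group 2 (a > b): [(5, 12, 3), (1, 7, 2)]
Optimal job order: [3, 2, 4, 5, 1]
Schedule:
  Job 3: M1 done at 1, M2 done at 5
  Job 2: M1 done at 3, M2 done at 16
  Job 4: M1 done at 10, M2 done at 24
  Job 5: M1 done at 22, M2 done at 27
  Job 1: M1 done at 29, M2 done at 31
Makespan = 31

31


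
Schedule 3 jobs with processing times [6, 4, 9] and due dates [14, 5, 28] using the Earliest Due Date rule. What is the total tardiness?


Sort by due date (EDD order): [(4, 5), (6, 14), (9, 28)]
Compute completion times and tardiness:
  Job 1: p=4, d=5, C=4, tardiness=max(0,4-5)=0
  Job 2: p=6, d=14, C=10, tardiness=max(0,10-14)=0
  Job 3: p=9, d=28, C=19, tardiness=max(0,19-28)=0
Total tardiness = 0

0


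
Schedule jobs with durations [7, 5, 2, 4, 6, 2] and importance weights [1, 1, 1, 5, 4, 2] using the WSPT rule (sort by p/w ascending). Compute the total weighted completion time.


Compute p/w ratios and sort ascending (WSPT): [(4, 5), (2, 2), (6, 4), (2, 1), (5, 1), (7, 1)]
Compute weighted completion times:
  Job (p=4,w=5): C=4, w*C=5*4=20
  Job (p=2,w=2): C=6, w*C=2*6=12
  Job (p=6,w=4): C=12, w*C=4*12=48
  Job (p=2,w=1): C=14, w*C=1*14=14
  Job (p=5,w=1): C=19, w*C=1*19=19
  Job (p=7,w=1): C=26, w*C=1*26=26
Total weighted completion time = 139

139


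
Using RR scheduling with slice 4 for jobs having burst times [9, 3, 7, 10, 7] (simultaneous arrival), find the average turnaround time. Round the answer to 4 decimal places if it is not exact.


Time quantum = 4
Execution trace:
  J1 runs 4 units, time = 4
  J2 runs 3 units, time = 7
  J3 runs 4 units, time = 11
  J4 runs 4 units, time = 15
  J5 runs 4 units, time = 19
  J1 runs 4 units, time = 23
  J3 runs 3 units, time = 26
  J4 runs 4 units, time = 30
  J5 runs 3 units, time = 33
  J1 runs 1 units, time = 34
  J4 runs 2 units, time = 36
Finish times: [34, 7, 26, 36, 33]
Average turnaround = 136/5 = 27.2

27.2


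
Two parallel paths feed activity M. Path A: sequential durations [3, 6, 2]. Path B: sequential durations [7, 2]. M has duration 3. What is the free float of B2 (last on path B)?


ES(B2) = sum of predecessors on chain B = 7
EF(B2) = ES + duration = 7 + 2 = 9
Successor of B2 is M. ES(M) = max(sum(A), sum(B)) = max(11, 9) = 11
Free float = ES(successor) - EF(current) = 11 - 9 = 2

2


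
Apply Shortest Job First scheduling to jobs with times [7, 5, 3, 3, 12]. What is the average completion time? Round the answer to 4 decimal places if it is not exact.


SJF order (ascending): [3, 3, 5, 7, 12]
Completion times:
  Job 1: burst=3, C=3
  Job 2: burst=3, C=6
  Job 3: burst=5, C=11
  Job 4: burst=7, C=18
  Job 5: burst=12, C=30
Average completion = 68/5 = 13.6

13.6


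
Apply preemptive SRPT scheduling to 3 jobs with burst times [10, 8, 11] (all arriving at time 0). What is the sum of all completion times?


Since all jobs arrive at t=0, SRPT equals SPT ordering.
SPT order: [8, 10, 11]
Completion times:
  Job 1: p=8, C=8
  Job 2: p=10, C=18
  Job 3: p=11, C=29
Total completion time = 8 + 18 + 29 = 55

55


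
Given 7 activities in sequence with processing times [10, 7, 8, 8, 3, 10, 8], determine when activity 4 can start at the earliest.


Activity 4 starts after activities 1 through 3 complete.
Predecessor durations: [10, 7, 8]
ES = 10 + 7 + 8 = 25

25


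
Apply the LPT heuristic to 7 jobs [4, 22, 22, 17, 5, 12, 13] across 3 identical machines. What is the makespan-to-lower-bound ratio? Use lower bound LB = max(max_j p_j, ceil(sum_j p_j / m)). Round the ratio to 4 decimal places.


LPT order: [22, 22, 17, 13, 12, 5, 4]
Machine loads after assignment: [34, 31, 30]
LPT makespan = 34
Lower bound = max(max_job, ceil(total/3)) = max(22, 32) = 32
Ratio = 34 / 32 = 1.0625

1.0625


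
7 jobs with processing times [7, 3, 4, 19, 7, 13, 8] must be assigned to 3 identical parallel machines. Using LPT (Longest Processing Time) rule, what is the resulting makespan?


Sort jobs in decreasing order (LPT): [19, 13, 8, 7, 7, 4, 3]
Assign each job to the least loaded machine:
  Machine 1: jobs [19, 3], load = 22
  Machine 2: jobs [13, 7], load = 20
  Machine 3: jobs [8, 7, 4], load = 19
Makespan = max load = 22

22


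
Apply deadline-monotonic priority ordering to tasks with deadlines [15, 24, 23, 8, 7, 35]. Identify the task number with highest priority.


Sort tasks by relative deadline (ascending):
  Task 5: deadline = 7
  Task 4: deadline = 8
  Task 1: deadline = 15
  Task 3: deadline = 23
  Task 2: deadline = 24
  Task 6: deadline = 35
Priority order (highest first): [5, 4, 1, 3, 2, 6]
Highest priority task = 5

5


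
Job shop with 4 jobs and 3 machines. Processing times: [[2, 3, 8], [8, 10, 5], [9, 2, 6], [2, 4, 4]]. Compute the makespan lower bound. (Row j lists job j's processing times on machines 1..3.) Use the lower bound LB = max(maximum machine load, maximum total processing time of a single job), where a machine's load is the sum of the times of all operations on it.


Machine loads:
  Machine 1: 2 + 8 + 9 + 2 = 21
  Machine 2: 3 + 10 + 2 + 4 = 19
  Machine 3: 8 + 5 + 6 + 4 = 23
Max machine load = 23
Job totals:
  Job 1: 13
  Job 2: 23
  Job 3: 17
  Job 4: 10
Max job total = 23
Lower bound = max(23, 23) = 23

23


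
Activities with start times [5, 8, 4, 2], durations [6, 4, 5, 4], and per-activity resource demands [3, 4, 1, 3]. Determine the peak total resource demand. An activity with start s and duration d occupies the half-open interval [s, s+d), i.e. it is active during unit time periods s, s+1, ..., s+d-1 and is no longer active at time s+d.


Each activity i is active on [start_i, start_i + duration_i).
Compute total resource usage per time slot:
  t=0: active resources = [], total = 0
  t=1: active resources = [], total = 0
  t=2: active resources = [3], total = 3
  t=3: active resources = [3], total = 3
  t=4: active resources = [1, 3], total = 4
  t=5: active resources = [3, 1, 3], total = 7
  t=6: active resources = [3, 1], total = 4
  t=7: active resources = [3, 1], total = 4
  t=8: active resources = [3, 4, 1], total = 8
  t=9: active resources = [3, 4], total = 7
  t=10: active resources = [3, 4], total = 7
  t=11: active resources = [4], total = 4
Peak resource demand = 8

8


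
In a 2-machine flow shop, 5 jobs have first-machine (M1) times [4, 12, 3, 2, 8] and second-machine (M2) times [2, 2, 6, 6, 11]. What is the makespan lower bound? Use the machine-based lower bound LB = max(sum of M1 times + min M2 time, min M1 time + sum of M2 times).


LB1 = sum(M1 times) + min(M2 times) = 29 + 2 = 31
LB2 = min(M1 times) + sum(M2 times) = 2 + 27 = 29
Lower bound = max(LB1, LB2) = max(31, 29) = 31

31


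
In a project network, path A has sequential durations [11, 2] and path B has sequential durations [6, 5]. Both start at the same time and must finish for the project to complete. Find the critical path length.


Path A total = 11 + 2 = 13
Path B total = 6 + 5 = 11
Critical path = longest path = max(13, 11) = 13

13


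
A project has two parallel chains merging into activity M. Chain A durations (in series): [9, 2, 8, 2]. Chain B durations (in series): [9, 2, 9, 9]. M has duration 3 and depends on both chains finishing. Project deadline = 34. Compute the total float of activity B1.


Forward pass: ES(B1) = sum of predecessors on chain B = 0
EF = ES + duration = 0 + 9 = 9
Backward pass: LF(M) = deadline = 34; LS(M) = 34 - 3 = 31
LF(B1) = LS(M) - sum(successors on chain B) = 31 - 20 = 11
LS = LF - duration = 11 - 9 = 2
Total float = LS - ES = 2 - 0 = 2

2


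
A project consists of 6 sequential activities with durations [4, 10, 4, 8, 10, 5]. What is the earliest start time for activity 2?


Activity 2 starts after activities 1 through 1 complete.
Predecessor durations: [4]
ES = 4 = 4

4


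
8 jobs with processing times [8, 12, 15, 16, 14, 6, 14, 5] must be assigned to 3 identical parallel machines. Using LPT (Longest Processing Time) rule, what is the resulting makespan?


Sort jobs in decreasing order (LPT): [16, 15, 14, 14, 12, 8, 6, 5]
Assign each job to the least loaded machine:
  Machine 1: jobs [16, 8, 6], load = 30
  Machine 2: jobs [15, 12, 5], load = 32
  Machine 3: jobs [14, 14], load = 28
Makespan = max load = 32

32


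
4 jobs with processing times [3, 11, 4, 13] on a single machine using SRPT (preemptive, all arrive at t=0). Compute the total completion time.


Since all jobs arrive at t=0, SRPT equals SPT ordering.
SPT order: [3, 4, 11, 13]
Completion times:
  Job 1: p=3, C=3
  Job 2: p=4, C=7
  Job 3: p=11, C=18
  Job 4: p=13, C=31
Total completion time = 3 + 7 + 18 + 31 = 59

59


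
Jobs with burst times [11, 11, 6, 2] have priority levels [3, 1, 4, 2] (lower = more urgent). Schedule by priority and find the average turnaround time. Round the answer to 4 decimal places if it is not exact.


Sort by priority (ascending = highest first):
Order: [(1, 11), (2, 2), (3, 11), (4, 6)]
Completion times:
  Priority 1, burst=11, C=11
  Priority 2, burst=2, C=13
  Priority 3, burst=11, C=24
  Priority 4, burst=6, C=30
Average turnaround = 78/4 = 19.5

19.5


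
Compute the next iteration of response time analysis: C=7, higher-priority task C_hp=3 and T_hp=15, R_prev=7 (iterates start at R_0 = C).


R_next = C + ceil(R_prev / T_hp) * C_hp
ceil(7 / 15) = ceil(0.4667) = 1
Interference = 1 * 3 = 3
R_next = 7 + 3 = 10

10


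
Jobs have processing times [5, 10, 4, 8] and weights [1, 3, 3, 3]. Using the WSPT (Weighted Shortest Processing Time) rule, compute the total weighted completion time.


Compute p/w ratios and sort ascending (WSPT): [(4, 3), (8, 3), (10, 3), (5, 1)]
Compute weighted completion times:
  Job (p=4,w=3): C=4, w*C=3*4=12
  Job (p=8,w=3): C=12, w*C=3*12=36
  Job (p=10,w=3): C=22, w*C=3*22=66
  Job (p=5,w=1): C=27, w*C=1*27=27
Total weighted completion time = 141

141


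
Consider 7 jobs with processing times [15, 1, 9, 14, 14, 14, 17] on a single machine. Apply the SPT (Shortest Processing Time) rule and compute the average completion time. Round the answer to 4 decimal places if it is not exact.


Sort jobs by processing time (SPT order): [1, 9, 14, 14, 14, 15, 17]
Compute completion times sequentially:
  Job 1: processing = 1, completes at 1
  Job 2: processing = 9, completes at 10
  Job 3: processing = 14, completes at 24
  Job 4: processing = 14, completes at 38
  Job 5: processing = 14, completes at 52
  Job 6: processing = 15, completes at 67
  Job 7: processing = 17, completes at 84
Sum of completion times = 276
Average completion time = 276/7 = 39.4286

39.4286


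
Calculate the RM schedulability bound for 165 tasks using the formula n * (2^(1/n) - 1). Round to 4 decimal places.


Compute 2^(1/165) = 1.0042097281
Subtract 1: 1.0042097281 - 1 = 0.0042097281
Multiply by n: 165 * 0.0042097281 = 0.6946051365
Round to 4 dp: 0.6946

0.6946


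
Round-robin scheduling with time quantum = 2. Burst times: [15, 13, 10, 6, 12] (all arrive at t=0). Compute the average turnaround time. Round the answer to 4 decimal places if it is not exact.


Time quantum = 2
Execution trace:
  J1 runs 2 units, time = 2
  J2 runs 2 units, time = 4
  J3 runs 2 units, time = 6
  J4 runs 2 units, time = 8
  J5 runs 2 units, time = 10
  J1 runs 2 units, time = 12
  J2 runs 2 units, time = 14
  J3 runs 2 units, time = 16
  J4 runs 2 units, time = 18
  J5 runs 2 units, time = 20
  J1 runs 2 units, time = 22
  J2 runs 2 units, time = 24
  J3 runs 2 units, time = 26
  J4 runs 2 units, time = 28
  J5 runs 2 units, time = 30
  J1 runs 2 units, time = 32
  J2 runs 2 units, time = 34
  J3 runs 2 units, time = 36
  J5 runs 2 units, time = 38
  J1 runs 2 units, time = 40
  J2 runs 2 units, time = 42
  J3 runs 2 units, time = 44
  J5 runs 2 units, time = 46
  J1 runs 2 units, time = 48
  J2 runs 2 units, time = 50
  J5 runs 2 units, time = 52
  J1 runs 2 units, time = 54
  J2 runs 1 units, time = 55
  J1 runs 1 units, time = 56
Finish times: [56, 55, 44, 28, 52]
Average turnaround = 235/5 = 47.0

47.0


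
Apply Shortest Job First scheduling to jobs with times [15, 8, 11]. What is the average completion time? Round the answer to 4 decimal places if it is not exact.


SJF order (ascending): [8, 11, 15]
Completion times:
  Job 1: burst=8, C=8
  Job 2: burst=11, C=19
  Job 3: burst=15, C=34
Average completion = 61/3 = 20.3333

20.3333


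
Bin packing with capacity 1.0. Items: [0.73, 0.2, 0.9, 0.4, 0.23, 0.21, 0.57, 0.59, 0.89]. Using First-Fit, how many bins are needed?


Place items sequentially using First-Fit:
  Item 0.73 -> new Bin 1
  Item 0.2 -> Bin 1 (now 0.93)
  Item 0.9 -> new Bin 2
  Item 0.4 -> new Bin 3
  Item 0.23 -> Bin 3 (now 0.63)
  Item 0.21 -> Bin 3 (now 0.84)
  Item 0.57 -> new Bin 4
  Item 0.59 -> new Bin 5
  Item 0.89 -> new Bin 6
Total bins used = 6

6


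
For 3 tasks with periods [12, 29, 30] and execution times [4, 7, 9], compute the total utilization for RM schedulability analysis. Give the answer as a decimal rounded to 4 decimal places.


Compute individual utilizations (exact fractions):
  Task 1: C/T = 4/12 = 1/3 (approx. 0.3333)
  Task 2: C/T = 7/29 (approx. 0.2414)
  Task 3: C/T = 9/30 = 3/10 (approx. 0.3)
Total utilization U = 1/3 + 7/29 + 3/10 = 761/870
Rounded to 4 decimal places: U = 0.8747
RM (Liu & Layland) bound for 3 tasks = 0.779763; compare with U = 761/870 (approx. 0.874713)
bound < U <= 1, so the RM sufficient condition is not met (inconclusive; an exact test such as response-time analysis is needed).

0.8747


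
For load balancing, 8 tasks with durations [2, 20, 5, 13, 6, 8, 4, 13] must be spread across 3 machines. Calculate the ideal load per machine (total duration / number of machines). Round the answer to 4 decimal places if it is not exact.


Total processing time = 2 + 20 + 5 + 13 + 6 + 8 + 4 + 13 = 71
Number of machines = 3
Ideal balanced load = 71 / 3 = 23.6667

23.6667


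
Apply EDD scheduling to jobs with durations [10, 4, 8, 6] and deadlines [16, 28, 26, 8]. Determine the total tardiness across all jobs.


Sort by due date (EDD order): [(6, 8), (10, 16), (8, 26), (4, 28)]
Compute completion times and tardiness:
  Job 1: p=6, d=8, C=6, tardiness=max(0,6-8)=0
  Job 2: p=10, d=16, C=16, tardiness=max(0,16-16)=0
  Job 3: p=8, d=26, C=24, tardiness=max(0,24-26)=0
  Job 4: p=4, d=28, C=28, tardiness=max(0,28-28)=0
Total tardiness = 0

0


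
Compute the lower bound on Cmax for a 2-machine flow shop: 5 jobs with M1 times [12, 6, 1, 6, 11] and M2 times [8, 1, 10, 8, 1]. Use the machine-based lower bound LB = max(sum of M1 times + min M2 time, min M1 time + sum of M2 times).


LB1 = sum(M1 times) + min(M2 times) = 36 + 1 = 37
LB2 = min(M1 times) + sum(M2 times) = 1 + 28 = 29
Lower bound = max(LB1, LB2) = max(37, 29) = 37

37


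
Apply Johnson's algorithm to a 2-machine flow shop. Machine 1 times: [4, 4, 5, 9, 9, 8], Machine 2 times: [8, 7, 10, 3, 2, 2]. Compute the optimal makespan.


Apply Johnson's rule:
  Group 1 (a <= b): [(1, 4, 8), (2, 4, 7), (3, 5, 10)]
  Group 2 (a > b): [(4, 9, 3), (5, 9, 2), (6, 8, 2)]
Optimal job order: [1, 2, 3, 4, 5, 6]
Schedule:
  Job 1: M1 done at 4, M2 done at 12
  Job 2: M1 done at 8, M2 done at 19
  Job 3: M1 done at 13, M2 done at 29
  Job 4: M1 done at 22, M2 done at 32
  Job 5: M1 done at 31, M2 done at 34
  Job 6: M1 done at 39, M2 done at 41
Makespan = 41

41


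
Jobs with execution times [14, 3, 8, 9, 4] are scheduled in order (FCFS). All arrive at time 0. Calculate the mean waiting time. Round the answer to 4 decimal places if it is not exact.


FCFS order (as given): [14, 3, 8, 9, 4]
Waiting times:
  Job 1: wait = 0
  Job 2: wait = 14
  Job 3: wait = 17
  Job 4: wait = 25
  Job 5: wait = 34
Sum of waiting times = 90
Average waiting time = 90/5 = 18.0

18.0


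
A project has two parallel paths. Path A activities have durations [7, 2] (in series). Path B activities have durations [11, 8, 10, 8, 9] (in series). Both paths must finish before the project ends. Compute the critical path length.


Path A total = 7 + 2 = 9
Path B total = 11 + 8 + 10 + 8 + 9 = 46
Critical path = longest path = max(9, 46) = 46

46


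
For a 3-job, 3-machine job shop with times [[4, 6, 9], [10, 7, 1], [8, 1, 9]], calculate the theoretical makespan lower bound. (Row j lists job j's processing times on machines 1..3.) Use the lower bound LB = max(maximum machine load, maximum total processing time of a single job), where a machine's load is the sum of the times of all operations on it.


Machine loads:
  Machine 1: 4 + 10 + 8 = 22
  Machine 2: 6 + 7 + 1 = 14
  Machine 3: 9 + 1 + 9 = 19
Max machine load = 22
Job totals:
  Job 1: 19
  Job 2: 18
  Job 3: 18
Max job total = 19
Lower bound = max(22, 19) = 22

22


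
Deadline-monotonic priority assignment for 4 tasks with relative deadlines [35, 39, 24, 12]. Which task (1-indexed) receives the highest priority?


Sort tasks by relative deadline (ascending):
  Task 4: deadline = 12
  Task 3: deadline = 24
  Task 1: deadline = 35
  Task 2: deadline = 39
Priority order (highest first): [4, 3, 1, 2]
Highest priority task = 4

4


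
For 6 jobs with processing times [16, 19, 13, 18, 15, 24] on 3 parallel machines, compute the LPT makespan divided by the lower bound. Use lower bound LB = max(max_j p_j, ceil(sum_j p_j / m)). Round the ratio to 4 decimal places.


LPT order: [24, 19, 18, 16, 15, 13]
Machine loads after assignment: [37, 34, 34]
LPT makespan = 37
Lower bound = max(max_job, ceil(total/3)) = max(24, 35) = 35
Ratio = 37 / 35 = 1.0571

1.0571


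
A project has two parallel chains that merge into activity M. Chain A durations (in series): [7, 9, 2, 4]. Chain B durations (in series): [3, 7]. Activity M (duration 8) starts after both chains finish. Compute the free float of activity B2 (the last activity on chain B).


ES(B2) = sum of predecessors on chain B = 3
EF(B2) = ES + duration = 3 + 7 = 10
Successor of B2 is M. ES(M) = max(sum(A), sum(B)) = max(22, 10) = 22
Free float = ES(successor) - EF(current) = 22 - 10 = 12

12


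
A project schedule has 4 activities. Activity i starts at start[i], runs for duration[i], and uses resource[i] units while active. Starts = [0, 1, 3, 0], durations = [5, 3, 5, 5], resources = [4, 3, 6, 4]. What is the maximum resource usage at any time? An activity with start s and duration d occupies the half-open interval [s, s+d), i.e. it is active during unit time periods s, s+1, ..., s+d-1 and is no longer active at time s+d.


Each activity i is active on [start_i, start_i + duration_i).
Compute total resource usage per time slot:
  t=0: active resources = [4, 4], total = 8
  t=1: active resources = [4, 3, 4], total = 11
  t=2: active resources = [4, 3, 4], total = 11
  t=3: active resources = [4, 3, 6, 4], total = 17
  t=4: active resources = [4, 6, 4], total = 14
  t=5: active resources = [6], total = 6
  t=6: active resources = [6], total = 6
  t=7: active resources = [6], total = 6
Peak resource demand = 17

17


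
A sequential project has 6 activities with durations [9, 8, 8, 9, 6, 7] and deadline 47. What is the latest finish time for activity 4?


LF(activity 4) = deadline - sum of successor durations
Successors: activities 5 through 6 with durations [6, 7]
Sum of successor durations = 13
LF = 47 - 13 = 34

34


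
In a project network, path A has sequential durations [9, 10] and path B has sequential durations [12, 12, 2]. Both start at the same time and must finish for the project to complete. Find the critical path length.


Path A total = 9 + 10 = 19
Path B total = 12 + 12 + 2 = 26
Critical path = longest path = max(19, 26) = 26

26


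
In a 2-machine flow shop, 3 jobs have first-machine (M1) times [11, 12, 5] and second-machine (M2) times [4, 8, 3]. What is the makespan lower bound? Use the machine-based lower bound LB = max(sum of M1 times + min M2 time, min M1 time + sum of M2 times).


LB1 = sum(M1 times) + min(M2 times) = 28 + 3 = 31
LB2 = min(M1 times) + sum(M2 times) = 5 + 15 = 20
Lower bound = max(LB1, LB2) = max(31, 20) = 31

31


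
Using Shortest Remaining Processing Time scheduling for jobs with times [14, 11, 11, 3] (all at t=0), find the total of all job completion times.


Since all jobs arrive at t=0, SRPT equals SPT ordering.
SPT order: [3, 11, 11, 14]
Completion times:
  Job 1: p=3, C=3
  Job 2: p=11, C=14
  Job 3: p=11, C=25
  Job 4: p=14, C=39
Total completion time = 3 + 14 + 25 + 39 = 81

81


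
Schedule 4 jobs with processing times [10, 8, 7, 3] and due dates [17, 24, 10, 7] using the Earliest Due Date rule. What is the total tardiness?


Sort by due date (EDD order): [(3, 7), (7, 10), (10, 17), (8, 24)]
Compute completion times and tardiness:
  Job 1: p=3, d=7, C=3, tardiness=max(0,3-7)=0
  Job 2: p=7, d=10, C=10, tardiness=max(0,10-10)=0
  Job 3: p=10, d=17, C=20, tardiness=max(0,20-17)=3
  Job 4: p=8, d=24, C=28, tardiness=max(0,28-24)=4
Total tardiness = 7

7


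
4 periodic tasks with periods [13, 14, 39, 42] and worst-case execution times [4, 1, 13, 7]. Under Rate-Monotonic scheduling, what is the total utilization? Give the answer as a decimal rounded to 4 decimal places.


Compute individual utilizations (exact fractions):
  Task 1: C/T = 4/13 (approx. 0.3077)
  Task 2: C/T = 1/14 (approx. 0.0714)
  Task 3: C/T = 13/39 = 1/3 (approx. 0.3333)
  Task 4: C/T = 7/42 = 1/6 (approx. 0.1667)
Total utilization U = 4/13 + 1/14 + 1/3 + 1/6 = 80/91
Rounded to 4 decimal places: U = 0.8791
RM (Liu & Layland) bound for 4 tasks = 0.756828; compare with U = 80/91 (approx. 0.879121)
bound < U <= 1, so the RM sufficient condition is not met (inconclusive; an exact test such as response-time analysis is needed).

0.8791


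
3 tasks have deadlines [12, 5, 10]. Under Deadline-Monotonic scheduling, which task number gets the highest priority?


Sort tasks by relative deadline (ascending):
  Task 2: deadline = 5
  Task 3: deadline = 10
  Task 1: deadline = 12
Priority order (highest first): [2, 3, 1]
Highest priority task = 2

2


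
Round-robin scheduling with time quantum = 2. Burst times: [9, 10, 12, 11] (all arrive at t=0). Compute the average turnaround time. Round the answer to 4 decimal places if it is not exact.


Time quantum = 2
Execution trace:
  J1 runs 2 units, time = 2
  J2 runs 2 units, time = 4
  J3 runs 2 units, time = 6
  J4 runs 2 units, time = 8
  J1 runs 2 units, time = 10
  J2 runs 2 units, time = 12
  J3 runs 2 units, time = 14
  J4 runs 2 units, time = 16
  J1 runs 2 units, time = 18
  J2 runs 2 units, time = 20
  J3 runs 2 units, time = 22
  J4 runs 2 units, time = 24
  J1 runs 2 units, time = 26
  J2 runs 2 units, time = 28
  J3 runs 2 units, time = 30
  J4 runs 2 units, time = 32
  J1 runs 1 units, time = 33
  J2 runs 2 units, time = 35
  J3 runs 2 units, time = 37
  J4 runs 2 units, time = 39
  J3 runs 2 units, time = 41
  J4 runs 1 units, time = 42
Finish times: [33, 35, 41, 42]
Average turnaround = 151/4 = 37.75

37.75


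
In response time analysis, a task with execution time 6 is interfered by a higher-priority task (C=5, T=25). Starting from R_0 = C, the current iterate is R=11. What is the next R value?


R_next = C + ceil(R_prev / T_hp) * C_hp
ceil(11 / 25) = ceil(0.44) = 1
Interference = 1 * 5 = 5
R_next = 6 + 5 = 11
R_next = R_prev, so the iteration has converged (response time = 11).

11


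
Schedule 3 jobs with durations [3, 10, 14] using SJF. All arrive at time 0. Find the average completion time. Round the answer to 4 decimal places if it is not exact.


SJF order (ascending): [3, 10, 14]
Completion times:
  Job 1: burst=3, C=3
  Job 2: burst=10, C=13
  Job 3: burst=14, C=27
Average completion = 43/3 = 14.3333

14.3333


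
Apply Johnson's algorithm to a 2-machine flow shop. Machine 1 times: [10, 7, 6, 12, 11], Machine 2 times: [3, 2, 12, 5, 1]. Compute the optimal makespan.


Apply Johnson's rule:
  Group 1 (a <= b): [(3, 6, 12)]
  Group 2 (a > b): [(4, 12, 5), (1, 10, 3), (2, 7, 2), (5, 11, 1)]
Optimal job order: [3, 4, 1, 2, 5]
Schedule:
  Job 3: M1 done at 6, M2 done at 18
  Job 4: M1 done at 18, M2 done at 23
  Job 1: M1 done at 28, M2 done at 31
  Job 2: M1 done at 35, M2 done at 37
  Job 5: M1 done at 46, M2 done at 47
Makespan = 47

47
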